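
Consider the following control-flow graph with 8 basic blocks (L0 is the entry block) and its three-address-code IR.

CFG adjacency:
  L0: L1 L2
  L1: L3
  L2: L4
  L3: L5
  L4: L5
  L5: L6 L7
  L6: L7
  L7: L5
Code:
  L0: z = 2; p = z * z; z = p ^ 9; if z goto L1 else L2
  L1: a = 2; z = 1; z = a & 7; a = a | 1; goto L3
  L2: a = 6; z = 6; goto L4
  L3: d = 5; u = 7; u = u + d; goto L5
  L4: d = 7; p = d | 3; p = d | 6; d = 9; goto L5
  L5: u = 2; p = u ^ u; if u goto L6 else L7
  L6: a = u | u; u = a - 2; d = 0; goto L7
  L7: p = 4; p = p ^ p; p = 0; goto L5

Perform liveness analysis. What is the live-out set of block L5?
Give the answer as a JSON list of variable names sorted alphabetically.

Block summaries:
  L0 def {p,z} use ∅
  L1 def {a,z} use ∅
  L2 def {a,z} use ∅
  L3 def {d,u} use ∅
  L4 def {d,p} use ∅
  L5 def {p,u} use ∅
  L6 def {a,d,u} use {u}
  L7 def {p} use ∅

Liveness:
  L0: in=∅ out=∅
  L1: in=∅ out=∅
  L2: in=∅ out=∅
  L3: in=∅ out=∅
  L4: in=∅ out=∅
  L5: in=∅ out={u}
  L6: in={u} out=∅
  L7: in=∅ out=∅

live-out(L5) = ["u"]

Answer: ["u"]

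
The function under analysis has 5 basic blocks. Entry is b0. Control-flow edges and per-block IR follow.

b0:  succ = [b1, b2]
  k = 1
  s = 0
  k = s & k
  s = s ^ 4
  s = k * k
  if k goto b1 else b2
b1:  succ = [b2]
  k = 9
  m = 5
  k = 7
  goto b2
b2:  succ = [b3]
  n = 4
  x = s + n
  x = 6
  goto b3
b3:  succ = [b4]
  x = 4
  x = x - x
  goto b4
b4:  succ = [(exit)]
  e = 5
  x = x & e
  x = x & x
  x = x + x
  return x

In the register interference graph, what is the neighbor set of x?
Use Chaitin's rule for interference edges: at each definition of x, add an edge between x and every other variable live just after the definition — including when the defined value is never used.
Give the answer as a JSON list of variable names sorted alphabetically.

Per-block:
  b0: def={k,s} ue=∅
  b1: def={k,m} ue=∅
  b2: def={n,x} ue={s}
  b3: def={x} ue=∅
  b4: def={e,x} ue={x}

Liveness:
  b0 li=∅ lo={s}
  b1 li={s} lo={s}
  b2 li={s} lo=∅
  b3 li=∅ lo={x}
  b4 li={x} lo=∅

Conflict graph:
  e — {x}
  k — {s}
  m — {s}
  n — {s}
  s — {k,m,n}
  x — {e}

N(x) = ["e"]

Answer: ["e"]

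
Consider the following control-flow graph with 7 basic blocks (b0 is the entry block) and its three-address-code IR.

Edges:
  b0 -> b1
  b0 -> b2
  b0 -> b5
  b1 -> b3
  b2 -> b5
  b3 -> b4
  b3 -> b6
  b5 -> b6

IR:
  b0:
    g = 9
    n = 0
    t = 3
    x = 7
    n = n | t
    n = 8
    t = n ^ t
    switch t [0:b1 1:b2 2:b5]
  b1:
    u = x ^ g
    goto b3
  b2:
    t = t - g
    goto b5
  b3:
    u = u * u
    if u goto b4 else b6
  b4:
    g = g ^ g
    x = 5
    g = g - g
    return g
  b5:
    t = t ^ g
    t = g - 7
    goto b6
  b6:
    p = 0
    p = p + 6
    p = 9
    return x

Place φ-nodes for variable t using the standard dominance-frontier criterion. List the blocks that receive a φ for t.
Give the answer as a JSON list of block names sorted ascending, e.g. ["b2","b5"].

Answer: ["b5", "b6"]

Derivation:
idom tree: b1←b0 b2←b0 b3←b1 b4←b3 b5←b0 b6←b0
Join-block Dom:
  b5: preds {b0,b2}: {b0} ∩ {b0,b2} = {b0}; idom=b0
  b6: preds {b3,b5}: {b0,b1,b3} ∩ {b0,b5} = {b0}; idom=b0

DF walk-up:
  join b5 pred b0: · stop@b0
  join b5 pred b2: b2 stop@b0
  join b6 pred b3: b3→b1 stop@b0
  join b6 pred b5: b5 stop@b0
  b0 → ∅
  b1 → {b6}
  b2 → {b5}
  b3 → {b6}
  b4 → ∅
  b5 → {b6}
  b6 → ∅

φ for t: defs {b0,b2,b5}
  DF⁺ = {b5,b6}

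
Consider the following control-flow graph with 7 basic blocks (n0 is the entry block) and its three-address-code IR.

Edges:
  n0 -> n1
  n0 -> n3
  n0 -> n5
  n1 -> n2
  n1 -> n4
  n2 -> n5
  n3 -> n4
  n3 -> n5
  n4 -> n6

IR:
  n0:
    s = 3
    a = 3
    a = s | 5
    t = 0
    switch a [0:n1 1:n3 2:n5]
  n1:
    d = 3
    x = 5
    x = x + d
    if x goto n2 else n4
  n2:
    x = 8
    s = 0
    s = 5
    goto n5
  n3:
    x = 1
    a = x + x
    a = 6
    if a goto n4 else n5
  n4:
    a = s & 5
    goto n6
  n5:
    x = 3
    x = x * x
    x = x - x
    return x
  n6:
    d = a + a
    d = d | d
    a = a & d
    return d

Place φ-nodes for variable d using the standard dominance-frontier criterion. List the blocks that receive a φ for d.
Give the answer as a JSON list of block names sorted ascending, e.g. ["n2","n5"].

idom tree: n1←n0 n2←n1 n3←n0 n4←n0 n5←n0 n6←n4
Dom∩ at merges:
  n4: preds {n1,n3}: {n0,n1} ∩ {n0,n3} = {n0}; idom=n0
  n5: preds {n0,n2,n3}: {n0} ∩ {n0,n1,n2} ∩ {n0,n3} = {n0}; idom=n0

DF derivation:
  n4←n1: walk n1 to n0
  n4←n3: walk n3 to n0
  n5←n0: walk · to n0
  n5←n2: walk n2→n1 to n0
  n5←n3: walk n3 to n0
  n0: DF=∅
  n1: DF={n4,n5}
  n2: DF={n5}
  n3: DF={n4,n5}
  n4: DF=∅
  n5: DF=∅
  n6: DF=∅

φ for d: defs {n1,n6}
  DF⁺ = {n4,n5}

Answer: ["n4", "n5"]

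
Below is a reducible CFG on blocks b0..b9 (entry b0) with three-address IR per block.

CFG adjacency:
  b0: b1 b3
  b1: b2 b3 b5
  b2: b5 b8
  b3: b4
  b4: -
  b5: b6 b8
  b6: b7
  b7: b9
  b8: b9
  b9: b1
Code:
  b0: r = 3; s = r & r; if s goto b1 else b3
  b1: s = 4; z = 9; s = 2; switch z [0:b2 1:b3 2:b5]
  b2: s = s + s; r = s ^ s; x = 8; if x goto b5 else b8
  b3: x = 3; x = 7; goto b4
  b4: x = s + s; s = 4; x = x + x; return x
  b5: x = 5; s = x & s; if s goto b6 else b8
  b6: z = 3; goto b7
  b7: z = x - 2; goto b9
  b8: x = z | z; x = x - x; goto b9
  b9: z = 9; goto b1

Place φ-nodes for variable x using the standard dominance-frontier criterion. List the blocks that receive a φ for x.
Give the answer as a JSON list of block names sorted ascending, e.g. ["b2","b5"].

Answer: ["b1", "b3", "b5", "b8", "b9"]

Analysis:
idom tree: b1←b0 b2←b1 b3←b0 b4←b3 b5←b1 b6←b5 b7←b6 b8←b1 b9←b1
Join-block Dom:
  b1: preds {b0,b9}: {b0} ∩ {b0,b1,b9} = {b0}; idom=b0
  b3: preds {b0,b1}: {b0} ∩ {b0,b1} = {b0}; idom=b0
  b5: preds {b1,b2}: {b0,b1} ∩ {b0,b1,b2} = {b0,b1}; idom=b1
  b8: preds {b2,b5}: {b0,b1,b2} ∩ {b0,b1,b5} = {b0,b1}; idom=b1
  b9: preds {b7,b8}: {b0,b1,b5,b6,b7} ∩ {b0,b1,b8} = {b0,b1}; idom=b1

DF walk-up:
  b1←b0: walk · to b0
  b1←b9: walk b9→b1 to b0
  b3←b0: walk · to b0
  b3←b1: walk b1 to b0
  b5←b1: walk · to b1
  b5←b2: walk b2 to b1
  b8←b2: walk b2 to b1
  b8←b5: walk b5 to b1
  b9←b7: walk b7→b6→b5 to b1
  b9←b8: walk b8 to b1
  b0 → ∅
  b1 → {b1,b3}
  b2 → {b5,b8}
  b3 → ∅
  b4 → ∅
  b5 → {b8,b9}
  b6 → {b9}
  b7 → {b9}
  b8 → {b9}
  b9 → {b1}

φ for x: defs {b2,b3,b4,b5,b8}
  DF⁺ = {b1,b3,b5,b8,b9}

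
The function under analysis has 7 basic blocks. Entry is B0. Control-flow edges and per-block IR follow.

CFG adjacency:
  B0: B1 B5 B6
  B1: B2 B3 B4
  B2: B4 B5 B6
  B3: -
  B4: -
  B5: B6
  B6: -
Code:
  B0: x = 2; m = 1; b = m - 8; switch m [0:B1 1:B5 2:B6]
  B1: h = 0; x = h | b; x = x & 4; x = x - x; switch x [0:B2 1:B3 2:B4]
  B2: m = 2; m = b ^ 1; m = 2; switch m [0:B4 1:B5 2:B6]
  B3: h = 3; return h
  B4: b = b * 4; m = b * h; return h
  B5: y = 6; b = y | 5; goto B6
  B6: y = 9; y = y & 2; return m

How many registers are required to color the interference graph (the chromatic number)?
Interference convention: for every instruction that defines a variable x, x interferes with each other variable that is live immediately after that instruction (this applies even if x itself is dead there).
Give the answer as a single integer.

Answer: 3

Derivation:
Block summaries:
  B0: {b,m,x} / ∅
  B1: {h,x} / {b}
  B2: {m} / {b}
  B3: {h} / ∅
  B4: {b,m} / {b,h}
  B5: {b,y} / ∅
  B6: {y} / {m}

Liveness:
  live B0: ∅→{b,m}
  live B1: {b}→{b,h}
  live B2: {b,h}→{b,h,m}
  live B3: ∅→∅
  live B4: {b,h}→∅
  live B5: {m}→{m}
  live B6: {m}→∅

Interference:
  b: {h,m,x}
  h: {b,m,x}
  m: {b,h,y}
  x: {b,h}
  y: {m}

Colouring:
  clique {b,h,m} ⇒ need ≥ 3
  3-colouring: c0={b,y}  c1={h}  c2={m,x}
  χ = 3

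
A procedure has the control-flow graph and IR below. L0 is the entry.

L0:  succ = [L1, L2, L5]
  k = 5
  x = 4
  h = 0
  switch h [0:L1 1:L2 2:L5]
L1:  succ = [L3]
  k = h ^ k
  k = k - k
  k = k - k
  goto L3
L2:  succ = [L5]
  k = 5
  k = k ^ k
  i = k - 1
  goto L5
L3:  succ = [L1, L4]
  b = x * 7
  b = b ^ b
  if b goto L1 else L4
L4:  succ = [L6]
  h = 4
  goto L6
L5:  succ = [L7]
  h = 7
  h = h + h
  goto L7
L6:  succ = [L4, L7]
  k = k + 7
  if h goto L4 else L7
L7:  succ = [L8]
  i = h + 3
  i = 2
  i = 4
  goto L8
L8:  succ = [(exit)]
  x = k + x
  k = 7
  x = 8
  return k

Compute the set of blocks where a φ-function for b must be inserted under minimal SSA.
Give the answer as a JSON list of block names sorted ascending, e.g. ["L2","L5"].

Answer: ["L1", "L7"]

Analysis:
idom tree: L1←L0 L2←L0 L3←L1 L4←L3 L5←L0 L6←L4 L7←L0 L8←L7
Join-block Dom:
  L1: preds {L0,L3}: {L0} ∩ {L0,L1,L3} = {L0}; idom=L0
  L4: preds {L3,L6}: {L0,L1,L3} ∩ {L0,L1,L3,L4,L6} = {L0,L1,L3}; idom=L3
  L5: preds {L0,L2}: {L0} ∩ {L0,L2} = {L0}; idom=L0
  L7: preds {L5,L6}: {L0,L5} ∩ {L0,L1,L3,L4,L6} = {L0}; idom=L0

DF derivation:
  join L1 pred L0: · stop@L0
  join L1 pred L3: L3→L1 stop@L0
  join L4 pred L3: · stop@L3
  join L4 pred L6: L6→L4 stop@L3
  join L5 pred L0: · stop@L0
  join L5 pred L2: L2 stop@L0
  join L7 pred L5: L5 stop@L0
  join L7 pred L6: L6→L4→L3→L1 stop@L0
  L0 → ∅
  L1 → {L1,L7}
  L2 → {L5}
  L3 → {L1,L7}
  L4 → {L4,L7}
  L5 → {L7}
  L6 → {L4,L7}
  L7 → ∅
  L8 → ∅

φ for b: defs {L3}
  DF⁺ = {L1,L7}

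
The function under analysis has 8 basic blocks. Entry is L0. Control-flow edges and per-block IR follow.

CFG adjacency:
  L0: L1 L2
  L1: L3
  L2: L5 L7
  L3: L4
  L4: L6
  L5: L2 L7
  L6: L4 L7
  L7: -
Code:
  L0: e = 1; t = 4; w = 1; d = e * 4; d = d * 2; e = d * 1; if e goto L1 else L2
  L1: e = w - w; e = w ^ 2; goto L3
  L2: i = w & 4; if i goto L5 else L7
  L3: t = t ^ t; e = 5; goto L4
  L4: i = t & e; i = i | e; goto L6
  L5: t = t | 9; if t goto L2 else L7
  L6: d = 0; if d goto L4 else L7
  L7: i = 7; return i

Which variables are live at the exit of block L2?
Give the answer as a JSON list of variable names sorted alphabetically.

def/use:
  L0: {d,e,t,w} / ∅
  L1: {e} / {w}
  L2: {i} / {w}
  L3: {e,t} / {t}
  L4: {i} / {e,t}
  L5: {t} / {t}
  L6: {d} / ∅
  L7: {i} / ∅

Live sets:
  L0 li=∅ lo={t,w}
  L1 li={t,w} lo={t}
  L2 li={t,w} lo={t,w}
  L3 li={t} lo={e,t}
  L4 li={e,t} lo={e,t}
  L5 li={t,w} lo={t,w}
  L6 li={e,t} lo={e,t}
  L7 li=∅ lo=∅

live-out(L2) = ["t", "w"]

Answer: ["t", "w"]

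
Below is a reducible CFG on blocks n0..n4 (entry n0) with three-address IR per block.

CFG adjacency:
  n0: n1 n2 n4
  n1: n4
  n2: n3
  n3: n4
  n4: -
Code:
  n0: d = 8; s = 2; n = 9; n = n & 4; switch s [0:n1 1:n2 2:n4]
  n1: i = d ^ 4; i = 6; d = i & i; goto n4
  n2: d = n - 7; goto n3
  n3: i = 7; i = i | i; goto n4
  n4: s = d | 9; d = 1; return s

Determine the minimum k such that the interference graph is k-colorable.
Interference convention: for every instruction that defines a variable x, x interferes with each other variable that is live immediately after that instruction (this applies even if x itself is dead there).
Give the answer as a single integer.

Answer: 3

Analysis:
def/use:
  n0: def={d,n,s} ue=∅
  n1: def={d,i} ue={d}
  n2: def={d} ue={n}
  n3: def={i} ue=∅
  n4: def={d,s} ue={d}

Backward fixpoint:
  n0: in=∅ out={d,n}
  n1: in={d} out={d}
  n2: in={n} out={d}
  n3: in={d} out={d}
  n4: in={d} out=∅

Conflict graph:
  d — {i,n,s}
  i — {d}
  n — {d,s}
  s — {d,n}

Colouring:
  clique {d,n,s} ⇒ need ≥ 3
  assign d→R0 i→R1 n→R1 s→R2 — no edge inside a register ⇒ χ ≤ 3
  χ = 3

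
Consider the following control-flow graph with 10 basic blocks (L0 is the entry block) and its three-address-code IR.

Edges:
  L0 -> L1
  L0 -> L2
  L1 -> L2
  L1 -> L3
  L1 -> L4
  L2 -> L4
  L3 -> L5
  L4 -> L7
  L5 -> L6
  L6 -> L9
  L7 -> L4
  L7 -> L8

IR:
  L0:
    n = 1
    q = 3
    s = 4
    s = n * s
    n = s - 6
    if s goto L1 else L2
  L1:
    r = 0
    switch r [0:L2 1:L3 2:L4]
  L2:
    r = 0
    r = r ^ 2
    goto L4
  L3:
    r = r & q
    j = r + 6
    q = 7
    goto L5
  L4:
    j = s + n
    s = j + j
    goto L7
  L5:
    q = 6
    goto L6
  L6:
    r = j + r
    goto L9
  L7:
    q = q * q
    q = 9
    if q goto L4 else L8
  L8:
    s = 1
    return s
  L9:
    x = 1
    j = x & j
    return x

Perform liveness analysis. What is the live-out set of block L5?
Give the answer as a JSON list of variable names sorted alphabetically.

Per-block:
  L0 def {n,q,s} use ∅
  L1 def {r} use ∅
  L2 def {r} use ∅
  L3 def {j,q,r} use {q,r}
  L4 def {j,s} use {n,s}
  L5 def {q} use ∅
  L6 def {r} use {j,r}
  L7 def {q} use {q}
  L8 def {s} use ∅
  L9 def {j,x} use {j}

Liveness:
  L0 li=∅ lo={n,q,s}
  L1 li={n,q,s} lo={n,q,r,s}
  L2 li={n,q,s} lo={n,q,s}
  L3 li={q,r} lo={j,r}
  L4 li={n,q,s} lo={n,q,s}
  L5 li={j,r} lo={j,r}
  L6 li={j,r} lo={j}
  L7 li={n,q,s} lo={n,q,s}
  L8 li=∅ lo=∅
  L9 li={j} lo=∅

live-out(L5) = ["j", "r"]

Answer: ["j", "r"]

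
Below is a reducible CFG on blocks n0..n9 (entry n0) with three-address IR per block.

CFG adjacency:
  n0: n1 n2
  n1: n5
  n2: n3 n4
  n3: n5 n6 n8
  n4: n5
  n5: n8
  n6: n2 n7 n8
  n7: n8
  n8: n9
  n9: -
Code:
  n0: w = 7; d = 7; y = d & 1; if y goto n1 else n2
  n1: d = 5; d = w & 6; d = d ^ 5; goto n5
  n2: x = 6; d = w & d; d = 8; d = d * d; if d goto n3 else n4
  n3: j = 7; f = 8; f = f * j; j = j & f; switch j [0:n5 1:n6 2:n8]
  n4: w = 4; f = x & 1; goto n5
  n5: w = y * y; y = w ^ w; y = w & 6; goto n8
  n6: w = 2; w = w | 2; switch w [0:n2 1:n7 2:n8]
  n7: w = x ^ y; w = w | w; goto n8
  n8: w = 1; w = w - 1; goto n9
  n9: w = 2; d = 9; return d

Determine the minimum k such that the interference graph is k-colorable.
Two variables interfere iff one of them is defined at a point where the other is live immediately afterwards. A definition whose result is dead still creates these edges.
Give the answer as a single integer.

Answer: 5

Working:
def/use:
  n0: def={d,w,y} ue=∅
  n1: def={d} ue={w}
  n2: def={d,x} ue={d,w}
  n3: def={f,j} ue=∅
  n4: def={f,w} ue={x}
  n5: def={w,y} ue={y}
  n6: def={w} ue=∅
  n7: def={w} ue={x,y}
  n8: def={w} ue=∅
  n9: def={d,w} ue=∅

Liveness:
  live n0: ∅→{d,w,y}
  live n1: {w,y}→{y}
  live n2: {d,w,y}→{d,x,y}
  live n3: {d,x,y}→{d,x,y}
  live n4: {x,y}→{y}
  live n5: {y}→∅
  live n6: {d,x,y}→{d,w,x,y}
  live n7: {x,y}→∅
  live n8: ∅→∅
  live n9: ∅→∅

Interfere edges:
  d — {f,j,w,x,y}
  f — {d,j,x,y}
  j — {d,f,x,y}
  w — {d,x,y}
  x — {d,f,j,w,y}
  y — {d,f,j,w,x}

Chromatic number:
  {d,f,j,x,y} pairwise interfere (5-clique) ⇒ χ ≥ 5
  5-colouring: R0={d}  R1={x}  R2={y}  R3={f,w}  R4={j}
  χ = 5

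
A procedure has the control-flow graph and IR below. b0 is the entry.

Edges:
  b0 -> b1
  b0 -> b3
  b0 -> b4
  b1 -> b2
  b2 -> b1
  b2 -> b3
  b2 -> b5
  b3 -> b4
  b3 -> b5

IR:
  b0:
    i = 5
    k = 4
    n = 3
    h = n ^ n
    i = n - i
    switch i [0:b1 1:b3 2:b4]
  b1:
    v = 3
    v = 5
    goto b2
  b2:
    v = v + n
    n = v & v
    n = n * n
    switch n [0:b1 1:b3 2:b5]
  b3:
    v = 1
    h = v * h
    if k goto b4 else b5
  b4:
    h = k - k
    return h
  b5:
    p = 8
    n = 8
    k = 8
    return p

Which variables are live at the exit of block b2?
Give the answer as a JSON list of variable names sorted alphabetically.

Block summaries:
  b0: {h,i,k,n} / ∅
  b1: {v} / ∅
  b2: {n,v} / {n,v}
  b3: {h,v} / {h,k}
  b4: {h} / {k}
  b5: {k,n,p} / ∅

Live sets:
  b0 li=∅ lo={h,k,n}
  b1 li={h,k,n} lo={h,k,n,v}
  b2 li={h,k,n,v} lo={h,k,n}
  b3 li={h,k} lo={k}
  b4 li={k} lo=∅
  b5 li=∅ lo=∅

live-out(b2) = ["h", "k", "n"]

Answer: ["h", "k", "n"]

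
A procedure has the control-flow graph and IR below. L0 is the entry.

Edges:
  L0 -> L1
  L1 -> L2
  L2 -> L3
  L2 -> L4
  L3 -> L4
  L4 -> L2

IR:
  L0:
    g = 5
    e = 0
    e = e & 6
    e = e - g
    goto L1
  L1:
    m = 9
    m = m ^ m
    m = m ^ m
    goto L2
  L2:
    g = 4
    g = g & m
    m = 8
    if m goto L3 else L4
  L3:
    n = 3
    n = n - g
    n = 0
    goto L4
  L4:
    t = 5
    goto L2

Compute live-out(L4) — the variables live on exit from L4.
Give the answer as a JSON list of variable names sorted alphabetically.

Answer: ["m"]

Working:
def/use:
  L0: def={e,g} ue=∅
  L1: def={m} ue=∅
  L2: def={g,m} ue={m}
  L3: def={n} ue={g}
  L4: def={t} ue=∅

Live sets:
  L0 li=∅ lo=∅
  L1 li=∅ lo={m}
  L2 li={m} lo={g,m}
  L3 li={g,m} lo={m}
  L4 li={m} lo={m}

live-out(L4) = ["m"]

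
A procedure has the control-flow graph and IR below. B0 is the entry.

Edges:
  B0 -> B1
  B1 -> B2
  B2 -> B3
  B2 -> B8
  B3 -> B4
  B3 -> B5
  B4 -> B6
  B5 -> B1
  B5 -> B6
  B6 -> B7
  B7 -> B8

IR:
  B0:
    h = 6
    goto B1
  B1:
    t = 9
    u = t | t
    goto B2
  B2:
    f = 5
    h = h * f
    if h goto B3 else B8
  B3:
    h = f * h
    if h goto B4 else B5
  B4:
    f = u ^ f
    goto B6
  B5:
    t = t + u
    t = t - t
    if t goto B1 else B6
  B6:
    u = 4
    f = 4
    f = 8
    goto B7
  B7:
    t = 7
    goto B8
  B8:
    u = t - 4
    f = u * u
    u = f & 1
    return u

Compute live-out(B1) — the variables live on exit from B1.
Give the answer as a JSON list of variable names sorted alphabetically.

def/use:
  B0: def={h} ue=∅
  B1: def={t,u} ue=∅
  B2: def={f,h} ue={h}
  B3: def={h} ue={f,h}
  B4: def={f} ue={f,u}
  B5: def={t} ue={t,u}
  B6: def={f,u} ue=∅
  B7: def={t} ue=∅
  B8: def={f,u} ue={t}

Live sets:
  B0 li=∅ lo={h}
  B1 li={h} lo={h,t,u}
  B2 li={h,t,u} lo={f,h,t,u}
  B3 li={f,h,t,u} lo={f,h,t,u}
  B4 li={f,u} lo=∅
  B5 li={h,t,u} lo={h}
  B6 li=∅ lo=∅
  B7 li=∅ lo={t}
  B8 li={t} lo=∅

live-out(B1) = ["h", "t", "u"]

Answer: ["h", "t", "u"]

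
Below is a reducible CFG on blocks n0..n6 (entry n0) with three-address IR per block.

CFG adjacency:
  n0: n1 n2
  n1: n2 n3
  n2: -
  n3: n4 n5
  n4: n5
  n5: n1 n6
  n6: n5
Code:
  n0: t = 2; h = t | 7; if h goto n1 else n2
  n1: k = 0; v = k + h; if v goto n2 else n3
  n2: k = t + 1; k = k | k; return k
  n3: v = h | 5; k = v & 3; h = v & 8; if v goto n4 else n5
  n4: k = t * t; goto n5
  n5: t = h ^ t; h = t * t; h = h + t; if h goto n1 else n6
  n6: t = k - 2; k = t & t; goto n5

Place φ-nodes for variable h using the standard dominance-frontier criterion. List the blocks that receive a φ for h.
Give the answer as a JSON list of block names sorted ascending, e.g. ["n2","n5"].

Answer: ["n1", "n2", "n5"]

Analysis:
idom tree: n1←n0 n2←n0 n3←n1 n4←n3 n5←n3 n6←n5
Dom∩ at merges:
  n1: preds {n0,n5}: {n0} ∩ {n0,n1,n3,n5} = {n0}; idom=n0
  n2: preds {n0,n1}: {n0} ∩ {n0,n1} = {n0}; idom=n0
  n5: preds {n3,n4,n6}: {n0,n1,n3} ∩ {n0,n1,n3,n4} ∩ {n0,n1,n3,n5,n6} = {n0,n1,n3}; idom=n3

DF walk-up:
  join n1 pred n0: · stop@n0
  join n1 pred n5: n5→n3→n1 stop@n0
  join n2 pred n0: · stop@n0
  join n2 pred n1: n1 stop@n0
  join n5 pred n3: · stop@n3
  join n5 pred n4: n4 stop@n3
  join n5 pred n6: n6→n5 stop@n3
  DF(n0)=∅
  DF(n1)={n1,n2}
  DF(n2)=∅
  DF(n3)={n1}
  DF(n4)={n5}
  DF(n5)={n1,n5}
  DF(n6)={n5}

φ for h: defs {n0,n3,n5}
  DF⁺ = {n1,n2,n5}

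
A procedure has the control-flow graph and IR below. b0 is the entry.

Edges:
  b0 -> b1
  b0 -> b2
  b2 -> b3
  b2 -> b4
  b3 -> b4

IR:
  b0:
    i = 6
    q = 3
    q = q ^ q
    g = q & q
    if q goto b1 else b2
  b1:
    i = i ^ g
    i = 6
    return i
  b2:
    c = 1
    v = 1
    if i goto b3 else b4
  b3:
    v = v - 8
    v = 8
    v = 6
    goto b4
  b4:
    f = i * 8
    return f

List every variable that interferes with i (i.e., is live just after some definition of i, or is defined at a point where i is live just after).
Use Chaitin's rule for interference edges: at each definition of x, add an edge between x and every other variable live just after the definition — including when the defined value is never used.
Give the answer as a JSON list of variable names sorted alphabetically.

Answer: ["c", "g", "q", "v"]

Working:
def/use:
  b0: def={g,i,q} ue=∅
  b1: def={i} ue={g,i}
  b2: def={c,v} ue={i}
  b3: def={v} ue={v}
  b4: def={f} ue={i}

Liveness:
  live b0: ∅→{g,i}
  live b1: {g,i}→∅
  live b2: {i}→{i,v}
  live b3: {i,v}→{i}
  live b4: {i}→∅

Interference:
  c: {i}
  f: ∅
  g: {i,q}
  i: {c,g,q,v}
  q: {g,i}
  v: {i}

N(i) = ["c", "g", "q", "v"]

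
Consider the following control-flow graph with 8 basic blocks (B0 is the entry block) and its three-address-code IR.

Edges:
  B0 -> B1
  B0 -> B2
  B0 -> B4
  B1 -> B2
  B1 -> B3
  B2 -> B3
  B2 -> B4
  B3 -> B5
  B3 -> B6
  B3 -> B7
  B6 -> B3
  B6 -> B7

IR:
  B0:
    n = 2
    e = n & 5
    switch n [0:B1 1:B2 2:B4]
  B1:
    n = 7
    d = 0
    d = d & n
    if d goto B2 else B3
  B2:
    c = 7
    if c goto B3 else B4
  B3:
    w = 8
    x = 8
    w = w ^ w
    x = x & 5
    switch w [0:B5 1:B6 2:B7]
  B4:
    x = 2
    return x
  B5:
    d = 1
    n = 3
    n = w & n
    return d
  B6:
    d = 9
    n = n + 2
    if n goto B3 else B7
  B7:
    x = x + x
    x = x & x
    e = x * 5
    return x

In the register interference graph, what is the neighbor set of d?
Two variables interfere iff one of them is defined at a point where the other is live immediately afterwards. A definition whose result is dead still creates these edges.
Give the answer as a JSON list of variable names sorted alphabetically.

Block summaries:
  B0: def={e,n} ue=∅
  B1: def={d,n} ue=∅
  B2: def={c} ue=∅
  B3: def={w,x} ue=∅
  B4: def={x} ue=∅
  B5: def={d,n} ue={w}
  B6: def={d,n} ue={n}
  B7: def={e,x} ue={x}

Live sets:
  live B0: ∅→{n}
  live B1: ∅→{n}
  live B2: {n}→{n}
  live B3: {n}→{n,w,x}
  live B4: ∅→∅
  live B5: {w}→∅
  live B6: {n,x}→{n,x}
  live B7: {x}→∅

Interference:
  c: {n}
  d: {n,w,x}
  e: {n,x}
  n: {c,d,e,w,x}
  w: {d,n,x}
  x: {d,e,n,w}

N(d) = ["n", "w", "x"]

Answer: ["n", "w", "x"]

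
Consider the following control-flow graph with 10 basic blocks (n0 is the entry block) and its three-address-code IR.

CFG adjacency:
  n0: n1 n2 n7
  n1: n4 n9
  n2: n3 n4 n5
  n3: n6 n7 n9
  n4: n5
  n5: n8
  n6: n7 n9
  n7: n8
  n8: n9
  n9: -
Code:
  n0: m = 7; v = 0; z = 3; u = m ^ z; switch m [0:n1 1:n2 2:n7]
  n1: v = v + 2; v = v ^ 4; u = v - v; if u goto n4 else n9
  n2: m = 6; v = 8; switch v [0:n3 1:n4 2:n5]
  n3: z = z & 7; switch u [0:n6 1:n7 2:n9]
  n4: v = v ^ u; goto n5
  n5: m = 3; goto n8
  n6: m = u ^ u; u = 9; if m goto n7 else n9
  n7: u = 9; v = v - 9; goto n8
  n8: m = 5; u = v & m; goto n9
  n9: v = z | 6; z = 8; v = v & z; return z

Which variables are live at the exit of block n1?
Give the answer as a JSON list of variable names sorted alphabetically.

Answer: ["u", "v", "z"]

Working:
Block summaries:
  n0: {m,u,v,z} / ∅
  n1: {u,v} / {v}
  n2: {m,v} / ∅
  n3: {z} / {u,z}
  n4: {v} / {u,v}
  n5: {m} / ∅
  n6: {m,u} / {u}
  n7: {u,v} / {v}
  n8: {m,u} / {v}
  n9: {v,z} / {z}

Liveness:
  n0 li=∅ lo={u,v,z}
  n1 li={v,z} lo={u,v,z}
  n2 li={u,z} lo={u,v,z}
  n3 li={u,v,z} lo={u,v,z}
  n4 li={u,v,z} lo={v,z}
  n5 li={v,z} lo={v,z}
  n6 li={u,v,z} lo={v,z}
  n7 li={v,z} lo={v,z}
  n8 li={v,z} lo={z}
  n9 li={z} lo=∅

live-out(n1) = ["u", "v", "z"]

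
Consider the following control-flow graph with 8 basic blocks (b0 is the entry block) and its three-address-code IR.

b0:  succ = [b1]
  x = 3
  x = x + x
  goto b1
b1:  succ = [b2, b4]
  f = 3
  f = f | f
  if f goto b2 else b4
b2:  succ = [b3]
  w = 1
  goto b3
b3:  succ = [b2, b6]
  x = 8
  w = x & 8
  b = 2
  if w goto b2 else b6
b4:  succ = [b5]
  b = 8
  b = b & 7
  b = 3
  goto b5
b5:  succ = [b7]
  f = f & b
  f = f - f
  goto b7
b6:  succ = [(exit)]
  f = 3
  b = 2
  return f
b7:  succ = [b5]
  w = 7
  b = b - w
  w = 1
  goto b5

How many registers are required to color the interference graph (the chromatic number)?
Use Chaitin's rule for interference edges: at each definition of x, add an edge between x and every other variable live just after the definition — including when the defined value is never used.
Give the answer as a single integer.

Block summaries:
  b0: def={x} ue=∅
  b1: def={f} ue=∅
  b2: def={w} ue=∅
  b3: def={b,w,x} ue=∅
  b4: def={b} ue=∅
  b5: def={f} ue={b,f}
  b6: def={b,f} ue=∅
  b7: def={b,w} ue={b}

Backward fixpoint:
  b0: in=∅ out=∅
  b1: in=∅ out={f}
  b2: in=∅ out=∅
  b3: in=∅ out=∅
  b4: in={f} out={b,f}
  b5: in={b,f} out={b,f}
  b6: in=∅ out=∅
  b7: in={b,f} out={b,f}

Interference:
  b: {f,w}
  f: {b,w}
  w: {b,f}
  x: ∅

Registers:
  clique {b,f,w} ⇒ need ≥ 3
  assign b→R0 f→R1 w→R2 x→R0 — no edge inside a register ⇒ χ ≤ 3
  χ = 3

Answer: 3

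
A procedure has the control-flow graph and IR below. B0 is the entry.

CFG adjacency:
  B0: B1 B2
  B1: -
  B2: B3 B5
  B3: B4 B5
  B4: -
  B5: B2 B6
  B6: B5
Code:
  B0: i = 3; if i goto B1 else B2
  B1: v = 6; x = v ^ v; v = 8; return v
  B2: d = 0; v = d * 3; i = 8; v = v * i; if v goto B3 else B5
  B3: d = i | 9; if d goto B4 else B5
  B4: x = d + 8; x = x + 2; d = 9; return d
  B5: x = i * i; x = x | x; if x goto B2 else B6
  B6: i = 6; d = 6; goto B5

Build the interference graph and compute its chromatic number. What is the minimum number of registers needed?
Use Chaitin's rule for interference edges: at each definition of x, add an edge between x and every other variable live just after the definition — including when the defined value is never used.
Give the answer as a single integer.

Block summaries:
  B0: def={i} ue=∅
  B1: def={v,x} ue=∅
  B2: def={d,i,v} ue=∅
  B3: def={d} ue={i}
  B4: def={d,x} ue={d}
  B5: def={x} ue={i}
  B6: def={d,i} ue=∅

Liveness:
  B0 li=∅ lo=∅
  B1 li=∅ lo=∅
  B2 li=∅ lo={i}
  B3 li={i} lo={d,i}
  B4 li={d} lo=∅
  B5 li={i} lo=∅
  B6 li=∅ lo={i}

Conflict graph:
  d↔{i}
  i↔{d,v}
  v↔{i}
  x↔∅

Colouring:
  clique {d,i} ⇒ need ≥ 2
  assign d→R1 i→R0 v→R1 x→R0 — no edge inside a register ⇒ χ ≤ 2
  χ = 2

Answer: 2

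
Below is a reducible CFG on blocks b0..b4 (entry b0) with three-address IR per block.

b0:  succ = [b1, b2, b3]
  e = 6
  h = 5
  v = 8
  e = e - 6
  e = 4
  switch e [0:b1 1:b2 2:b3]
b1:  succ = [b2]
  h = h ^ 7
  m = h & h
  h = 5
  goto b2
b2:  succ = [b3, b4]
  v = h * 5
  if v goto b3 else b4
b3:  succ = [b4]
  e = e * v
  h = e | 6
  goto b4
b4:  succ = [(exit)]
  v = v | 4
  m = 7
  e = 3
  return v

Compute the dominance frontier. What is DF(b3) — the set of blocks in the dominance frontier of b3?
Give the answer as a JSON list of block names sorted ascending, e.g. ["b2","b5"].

Answer: ["b4"]

Analysis:
idom tree: b1←b0 b2←b0 b3←b0 b4←b0
Dom at joins:
  b2: preds {b0,b1}: {b0} ∩ {b0,b1} = {b0}; idom=b0
  b3: preds {b0,b2}: {b0} ∩ {b0,b2} = {b0}; idom=b0
  b4: preds {b2,b3}: {b0,b2} ∩ {b0,b3} = {b0}; idom=b0

DF walk-up:
  join b2 pred b0: · stop@b0
  join b2 pred b1: b1 stop@b0
  join b3 pred b0: · stop@b0
  join b3 pred b2: b2 stop@b0
  join b4 pred b2: b2 stop@b0
  join b4 pred b3: b3 stop@b0
  b0: DF=∅
  b1: DF={b2}
  b2: DF={b3,b4}
  b3: DF={b4}
  b4: DF=∅

DF(b3) = ["b4"]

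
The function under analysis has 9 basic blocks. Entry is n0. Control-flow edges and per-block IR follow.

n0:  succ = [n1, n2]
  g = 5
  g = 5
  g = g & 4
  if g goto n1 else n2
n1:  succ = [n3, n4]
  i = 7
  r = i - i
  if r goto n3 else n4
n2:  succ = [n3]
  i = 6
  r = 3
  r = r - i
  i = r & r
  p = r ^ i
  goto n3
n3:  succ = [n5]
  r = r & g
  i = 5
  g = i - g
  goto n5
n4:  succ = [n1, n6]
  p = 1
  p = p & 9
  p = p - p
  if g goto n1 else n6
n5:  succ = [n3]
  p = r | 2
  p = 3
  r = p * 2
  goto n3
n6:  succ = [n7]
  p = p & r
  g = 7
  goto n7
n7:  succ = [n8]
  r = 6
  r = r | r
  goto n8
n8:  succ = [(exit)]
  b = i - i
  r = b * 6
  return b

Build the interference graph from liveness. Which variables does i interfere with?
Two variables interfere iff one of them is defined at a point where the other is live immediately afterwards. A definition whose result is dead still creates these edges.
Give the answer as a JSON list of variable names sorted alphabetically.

Answer: ["g", "p", "r"]

Derivation:
Block summaries:
  n0: def={g} ue=∅
  n1: def={i,r} ue=∅
  n2: def={i,p,r} ue=∅
  n3: def={g,i,r} ue={g,r}
  n4: def={p} ue={g}
  n5: def={p,r} ue={r}
  n6: def={g,p} ue={p,r}
  n7: def={r} ue=∅
  n8: def={b,r} ue={i}

Backward fixpoint:
  n0 li=∅ lo={g}
  n1 li={g} lo={g,i,r}
  n2 li={g} lo={g,r}
  n3 li={g,r} lo={g,r}
  n4 li={g,i,r} lo={g,i,p,r}
  n5 li={g,r} lo={g,r}
  n6 li={i,p,r} lo={i}
  n7 li={i} lo={i}
  n8 li={i} lo=∅

Interference:
  b↔{r}
  g↔{i,p,r}
  i↔{g,p,r}
  p↔{g,i,r}
  r↔{b,g,i,p}

N(i) = ["g", "p", "r"]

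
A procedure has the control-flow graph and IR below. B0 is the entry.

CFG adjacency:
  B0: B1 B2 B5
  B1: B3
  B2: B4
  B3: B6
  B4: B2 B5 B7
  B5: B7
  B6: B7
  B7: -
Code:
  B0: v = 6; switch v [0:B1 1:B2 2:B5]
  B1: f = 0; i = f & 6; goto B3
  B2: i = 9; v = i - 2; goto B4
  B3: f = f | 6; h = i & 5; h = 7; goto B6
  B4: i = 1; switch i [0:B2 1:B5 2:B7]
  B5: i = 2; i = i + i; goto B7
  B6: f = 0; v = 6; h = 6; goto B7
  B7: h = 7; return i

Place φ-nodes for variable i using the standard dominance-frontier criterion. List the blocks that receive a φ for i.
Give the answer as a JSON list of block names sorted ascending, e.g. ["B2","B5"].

idom tree: B1←B0 B2←B0 B3←B1 B4←B2 B5←B0 B6←B3 B7←B0
Dom∩ at merges:
  B2: preds {B0,B4}: {B0} ∩ {B0,B2,B4} = {B0}; idom=B0
  B5: preds {B0,B4}: {B0} ∩ {B0,B2,B4} = {B0}; idom=B0
  B7: preds {B4,B5,B6}: {B0,B2,B4} ∩ {B0,B5} ∩ {B0,B1,B3,B6} = {B0}; idom=B0

DF walk-up:
  B2←B0: walk · to B0
  B2←B4: walk B4→B2 to B0
  B5←B0: walk · to B0
  B5←B4: walk B4→B2 to B0
  B7←B4: walk B4→B2 to B0
  B7←B5: walk B5 to B0
  B7←B6: walk B6→B3→B1 to B0
  DF(B0)=∅
  DF(B1)={B7}
  DF(B2)={B2,B5,B7}
  DF(B3)={B7}
  DF(B4)={B2,B5,B7}
  DF(B5)={B7}
  DF(B6)={B7}
  DF(B7)=∅

φ for i: defs {B1,B2,B4,B5}
  DF⁺ = {B2,B5,B7}

Answer: ["B2", "B5", "B7"]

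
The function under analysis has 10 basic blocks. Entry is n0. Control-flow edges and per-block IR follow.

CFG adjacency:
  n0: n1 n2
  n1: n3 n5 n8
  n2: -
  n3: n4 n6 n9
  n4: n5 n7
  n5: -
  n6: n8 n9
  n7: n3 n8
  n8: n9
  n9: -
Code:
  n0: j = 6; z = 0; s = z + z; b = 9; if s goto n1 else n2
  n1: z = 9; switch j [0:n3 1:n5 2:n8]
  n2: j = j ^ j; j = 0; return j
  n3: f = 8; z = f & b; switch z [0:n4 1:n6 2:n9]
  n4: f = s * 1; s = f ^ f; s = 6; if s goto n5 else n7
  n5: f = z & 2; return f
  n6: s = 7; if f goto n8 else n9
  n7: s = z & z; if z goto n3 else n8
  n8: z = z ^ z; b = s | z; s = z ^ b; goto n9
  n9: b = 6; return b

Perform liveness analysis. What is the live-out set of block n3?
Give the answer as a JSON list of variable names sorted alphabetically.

Block summaries:
  n0: def={b,j,s,z} ue=∅
  n1: def={z} ue={j}
  n2: def={j} ue={j}
  n3: def={f,z} ue={b}
  n4: def={f,s} ue={s}
  n5: def={f} ue={z}
  n6: def={s} ue={f}
  n7: def={s} ue={z}
  n8: def={b,s,z} ue={s,z}
  n9: def={b} ue=∅

Live sets:
  n0: in=∅ out={b,j,s}
  n1: in={b,j,s} out={b,s,z}
  n2: in={j} out=∅
  n3: in={b,s} out={b,f,s,z}
  n4: in={b,s,z} out={b,z}
  n5: in={z} out=∅
  n6: in={f,z} out={s,z}
  n7: in={b,z} out={b,s,z}
  n8: in={s,z} out=∅
  n9: in=∅ out=∅

live-out(n3) = ["b", "f", "s", "z"]

Answer: ["b", "f", "s", "z"]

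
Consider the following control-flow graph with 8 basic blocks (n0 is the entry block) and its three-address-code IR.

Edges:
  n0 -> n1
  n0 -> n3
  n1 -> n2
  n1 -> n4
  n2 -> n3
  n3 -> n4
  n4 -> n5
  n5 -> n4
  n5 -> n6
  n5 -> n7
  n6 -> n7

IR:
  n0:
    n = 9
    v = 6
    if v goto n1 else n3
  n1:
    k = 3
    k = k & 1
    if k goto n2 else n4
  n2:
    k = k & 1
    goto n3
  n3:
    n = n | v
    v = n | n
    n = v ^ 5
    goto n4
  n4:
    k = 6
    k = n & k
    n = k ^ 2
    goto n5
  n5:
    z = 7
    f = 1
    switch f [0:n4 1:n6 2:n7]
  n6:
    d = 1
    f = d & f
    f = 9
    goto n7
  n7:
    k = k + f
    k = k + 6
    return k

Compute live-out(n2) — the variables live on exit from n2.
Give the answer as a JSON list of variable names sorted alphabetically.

Per-block:
  n0 def {n,v} use ∅
  n1 def {k} use ∅
  n2 def {k} use {k}
  n3 def {n,v} use {n,v}
  n4 def {k,n} use {n}
  n5 def {f,z} use ∅
  n6 def {d,f} use {f}
  n7 def {k} use {f,k}

Live sets:
  live n0: ∅→{n,v}
  live n1: {n,v}→{k,n,v}
  live n2: {k,n,v}→{n,v}
  live n3: {n,v}→{n}
  live n4: {n}→{k,n}
  live n5: {k,n}→{f,k,n}
  live n6: {f,k}→{f,k}
  live n7: {f,k}→∅

live-out(n2) = ["n", "v"]

Answer: ["n", "v"]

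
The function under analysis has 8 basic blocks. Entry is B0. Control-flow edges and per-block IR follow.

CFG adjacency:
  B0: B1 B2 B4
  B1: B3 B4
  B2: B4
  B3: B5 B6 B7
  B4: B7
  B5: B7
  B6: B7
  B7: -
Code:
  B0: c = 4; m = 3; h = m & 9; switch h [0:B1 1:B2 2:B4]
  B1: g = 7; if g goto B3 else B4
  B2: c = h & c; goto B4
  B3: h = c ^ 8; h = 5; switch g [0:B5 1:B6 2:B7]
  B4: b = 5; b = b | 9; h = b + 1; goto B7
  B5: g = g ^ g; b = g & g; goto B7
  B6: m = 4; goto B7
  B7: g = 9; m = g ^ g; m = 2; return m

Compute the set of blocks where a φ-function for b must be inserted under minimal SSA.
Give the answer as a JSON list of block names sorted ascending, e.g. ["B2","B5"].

Answer: ["B7"]

Analysis:
idom tree: B1←B0 B2←B0 B3←B1 B4←B0 B5←B3 B6←B3 B7←B0
Dom∩ at merges:
  B4: preds {B0,B1,B2}: {B0} ∩ {B0,B1} ∩ {B0,B2} = {B0}; idom=B0
  B7: preds {B3,B4,B5,B6}: {B0,B1,B3} ∩ {B0,B4} ∩ {B0,B1,B3,B5} ∩ {B0,B1,B3,B6} = {B0}; idom=B0

DF derivation:
  B4←B0: walk · to B0
  B4←B1: walk B1 to B0
  B4←B2: walk B2 to B0
  B7←B3: walk B3→B1 to B0
  B7←B4: walk B4 to B0
  B7←B5: walk B5→B3→B1 to B0
  B7←B6: walk B6→B3→B1 to B0
  B0 → ∅
  B1 → {B4,B7}
  B2 → {B4}
  B3 → {B7}
  B4 → {B7}
  B5 → {B7}
  B6 → {B7}
  B7 → ∅

φ for b: defs {B4,B5}
  DF⁺ = {B7}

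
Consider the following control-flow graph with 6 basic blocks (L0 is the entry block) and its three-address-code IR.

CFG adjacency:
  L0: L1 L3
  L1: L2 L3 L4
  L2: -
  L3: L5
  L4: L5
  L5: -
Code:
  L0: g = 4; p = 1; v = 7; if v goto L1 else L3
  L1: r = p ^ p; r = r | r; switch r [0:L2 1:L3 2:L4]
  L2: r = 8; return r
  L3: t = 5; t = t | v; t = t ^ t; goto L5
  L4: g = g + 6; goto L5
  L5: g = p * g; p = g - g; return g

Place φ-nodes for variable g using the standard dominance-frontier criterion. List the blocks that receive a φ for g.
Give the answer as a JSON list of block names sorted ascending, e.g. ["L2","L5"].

Answer: ["L5"]

Derivation:
idom tree: L1←L0 L2←L1 L3←L0 L4←L1 L5←L0
Dom∩ at merges:
  L3: preds {L0,L1}: {L0} ∩ {L0,L1} = {L0}; idom=L0
  L5: preds {L3,L4}: {L0,L3} ∩ {L0,L1,L4} = {L0}; idom=L0

DF walk-up:
  join L3 pred L0: · stop@L0
  join L3 pred L1: L1 stop@L0
  join L5 pred L3: L3 stop@L0
  join L5 pred L4: L4→L1 stop@L0
  DF(L0)=∅
  DF(L1)={L3,L5}
  DF(L2)=∅
  DF(L3)={L5}
  DF(L4)={L5}
  DF(L5)=∅

φ for g: defs {L0,L4,L5}
  DF⁺ = {L5}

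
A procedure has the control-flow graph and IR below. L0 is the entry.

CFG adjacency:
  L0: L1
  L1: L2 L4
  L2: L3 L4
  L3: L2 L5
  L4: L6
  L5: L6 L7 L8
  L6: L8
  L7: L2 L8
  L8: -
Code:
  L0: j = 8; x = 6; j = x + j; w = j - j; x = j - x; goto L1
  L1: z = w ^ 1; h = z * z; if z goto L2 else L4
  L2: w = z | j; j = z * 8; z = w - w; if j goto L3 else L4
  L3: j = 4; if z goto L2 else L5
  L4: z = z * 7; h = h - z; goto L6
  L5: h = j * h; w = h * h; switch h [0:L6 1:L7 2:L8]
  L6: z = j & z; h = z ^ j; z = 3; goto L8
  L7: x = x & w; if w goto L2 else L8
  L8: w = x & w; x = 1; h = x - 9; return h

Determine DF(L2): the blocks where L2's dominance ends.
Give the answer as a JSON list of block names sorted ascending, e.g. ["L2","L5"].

idom tree: L1←L0 L2←L1 L3←L2 L4←L1 L5←L3 L6←L1 L7←L5 L8←L1
Dom at joins:
  L2: preds {L1,L3,L7}: {L0,L1} ∩ {L0,L1,L2,L3} ∩ {L0,L1,L2,L3,L5,L7} = {L0,L1}; idom=L1
  L4: preds {L1,L2}: {L0,L1} ∩ {L0,L1,L2} = {L0,L1}; idom=L1
  L6: preds {L4,L5}: {L0,L1,L4} ∩ {L0,L1,L2,L3,L5} = {L0,L1}; idom=L1
  L8: preds {L5,L6,L7}: {L0,L1,L2,L3,L5} ∩ {L0,L1,L6} ∩ {L0,L1,L2,L3,L5,L7} = {L0,L1}; idom=L1

DF walk-up:
  join L2 pred L1: · stop@L1
  join L2 pred L3: L3→L2 stop@L1
  join L2 pred L7: L7→L5→L3→L2 stop@L1
  join L4 pred L1: · stop@L1
  join L4 pred L2: L2 stop@L1
  join L6 pred L4: L4 stop@L1
  join L6 pred L5: L5→L3→L2 stop@L1
  join L8 pred L5: L5→L3→L2 stop@L1
  join L8 pred L6: L6 stop@L1
  join L8 pred L7: L7→L5→L3→L2 stop@L1
  DF(L0)=∅
  DF(L1)=∅
  DF(L2)={L2,L4,L6,L8}
  DF(L3)={L2,L6,L8}
  DF(L4)={L6}
  DF(L5)={L2,L6,L8}
  DF(L6)={L8}
  DF(L7)={L2,L8}
  DF(L8)=∅

DF(L2) = ["L2", "L4", "L6", "L8"]

Answer: ["L2", "L4", "L6", "L8"]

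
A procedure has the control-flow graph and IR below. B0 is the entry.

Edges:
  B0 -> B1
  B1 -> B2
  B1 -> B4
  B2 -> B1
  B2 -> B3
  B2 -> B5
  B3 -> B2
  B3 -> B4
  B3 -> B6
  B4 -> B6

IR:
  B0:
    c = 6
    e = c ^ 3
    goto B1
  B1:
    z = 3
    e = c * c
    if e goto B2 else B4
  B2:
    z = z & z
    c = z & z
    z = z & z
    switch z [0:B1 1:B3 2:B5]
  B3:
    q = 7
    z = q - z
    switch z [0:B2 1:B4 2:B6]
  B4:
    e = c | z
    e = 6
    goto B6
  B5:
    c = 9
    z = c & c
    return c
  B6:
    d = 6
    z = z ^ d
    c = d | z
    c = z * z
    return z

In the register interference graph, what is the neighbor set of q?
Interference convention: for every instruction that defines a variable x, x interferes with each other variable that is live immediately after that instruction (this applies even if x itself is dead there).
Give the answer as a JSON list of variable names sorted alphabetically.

def/use:
  B0 def {c,e} use ∅
  B1 def {e,z} use {c}
  B2 def {c,z} use {z}
  B3 def {q,z} use {z}
  B4 def {e} use {c,z}
  B5 def {c,z} use ∅
  B6 def {c,d,z} use {z}

Liveness:
  live B0: ∅→{c}
  live B1: {c}→{c,z}
  live B2: {z}→{c,z}
  live B3: {c,z}→{c,z}
  live B4: {c,z}→{z}
  live B5: ∅→∅
  live B6: {z}→∅

Conflict graph:
  c: {e,q,z}
  d: {z}
  e: {c,z}
  q: {c,z}
  z: {c,d,e,q}

N(q) = ["c", "z"]

Answer: ["c", "z"]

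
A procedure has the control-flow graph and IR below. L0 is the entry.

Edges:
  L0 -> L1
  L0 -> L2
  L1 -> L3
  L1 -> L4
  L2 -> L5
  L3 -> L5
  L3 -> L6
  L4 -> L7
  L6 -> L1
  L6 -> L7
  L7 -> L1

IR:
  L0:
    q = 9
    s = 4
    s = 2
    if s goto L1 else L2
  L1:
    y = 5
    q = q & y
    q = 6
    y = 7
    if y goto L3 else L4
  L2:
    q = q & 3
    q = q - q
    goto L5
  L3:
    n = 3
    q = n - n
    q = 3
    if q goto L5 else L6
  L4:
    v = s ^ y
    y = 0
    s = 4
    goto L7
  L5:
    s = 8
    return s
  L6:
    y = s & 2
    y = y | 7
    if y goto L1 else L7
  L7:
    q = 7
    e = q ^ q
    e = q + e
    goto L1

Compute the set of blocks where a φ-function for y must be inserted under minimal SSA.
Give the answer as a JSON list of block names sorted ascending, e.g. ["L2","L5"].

Answer: ["L1", "L5", "L7"]

Analysis:
idom tree: L1←L0 L2←L0 L3←L1 L4←L1 L5←L0 L6←L3 L7←L1
Dom∩ at merges:
  L1: preds {L0,L6,L7}: {L0} ∩ {L0,L1,L3,L6} ∩ {L0,L1,L7} = {L0}; idom=L0
  L5: preds {L2,L3}: {L0,L2} ∩ {L0,L1,L3} = {L0}; idom=L0
  L7: preds {L4,L6}: {L0,L1,L4} ∩ {L0,L1,L3,L6} = {L0,L1}; idom=L1

DF walk-up:
  join L1 pred L0: · stop@L0
  join L1 pred L6: L6→L3→L1 stop@L0
  join L1 pred L7: L7→L1 stop@L0
  join L5 pred L2: L2 stop@L0
  join L5 pred L3: L3→L1 stop@L0
  join L7 pred L4: L4 stop@L1
  join L7 pred L6: L6→L3 stop@L1
  DF(L0)=∅
  DF(L1)={L1,L5}
  DF(L2)={L5}
  DF(L3)={L1,L5,L7}
  DF(L4)={L7}
  DF(L5)=∅
  DF(L6)={L1,L7}
  DF(L7)={L1}

φ for y: defs {L1,L4,L6}
  DF⁺ = {L1,L5,L7}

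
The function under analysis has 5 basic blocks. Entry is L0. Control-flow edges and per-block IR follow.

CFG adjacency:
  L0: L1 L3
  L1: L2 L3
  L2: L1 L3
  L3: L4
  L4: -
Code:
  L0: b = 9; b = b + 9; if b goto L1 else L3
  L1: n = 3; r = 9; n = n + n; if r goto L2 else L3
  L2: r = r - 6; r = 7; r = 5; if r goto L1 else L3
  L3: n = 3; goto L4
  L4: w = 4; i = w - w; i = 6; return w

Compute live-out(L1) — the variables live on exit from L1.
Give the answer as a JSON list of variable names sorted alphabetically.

Answer: ["r"]

Working:
Block summaries:
  L0 def {b} use ∅
  L1 def {n,r} use ∅
  L2 def {r} use {r}
  L3 def {n} use ∅
  L4 def {i,w} use ∅

Backward fixpoint:
  L0: in=∅ out=∅
  L1: in=∅ out={r}
  L2: in={r} out=∅
  L3: in=∅ out=∅
  L4: in=∅ out=∅

live-out(L1) = ["r"]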